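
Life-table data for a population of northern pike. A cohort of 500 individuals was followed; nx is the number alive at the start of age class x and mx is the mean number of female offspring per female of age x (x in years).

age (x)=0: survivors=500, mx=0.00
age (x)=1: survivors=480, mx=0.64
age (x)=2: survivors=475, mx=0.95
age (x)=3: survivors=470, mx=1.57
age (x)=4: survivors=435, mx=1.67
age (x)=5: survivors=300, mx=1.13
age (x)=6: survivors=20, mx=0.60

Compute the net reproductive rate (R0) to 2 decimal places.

5.15

lx = nx/n0 = nx/500: 1, 0.96, 0.95, 0.94, 0.87, 0.6, 0.04
lx·mx by age: 0, 0.6144, 0.9025, 1.4758, 1.4529, 0.678, 0.024
R0 = Σ lx·mx = 5.1476 → 5.15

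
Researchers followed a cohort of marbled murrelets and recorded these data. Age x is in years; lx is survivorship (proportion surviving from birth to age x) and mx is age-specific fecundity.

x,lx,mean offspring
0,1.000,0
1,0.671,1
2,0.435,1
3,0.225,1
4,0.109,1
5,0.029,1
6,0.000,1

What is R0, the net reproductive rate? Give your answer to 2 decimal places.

lx·mx by age: 0, 0.671, 0.435, 0.225, 0.109, 0.029, 0
R0 = Σ lx·mx = 1.469 → 1.47

1.47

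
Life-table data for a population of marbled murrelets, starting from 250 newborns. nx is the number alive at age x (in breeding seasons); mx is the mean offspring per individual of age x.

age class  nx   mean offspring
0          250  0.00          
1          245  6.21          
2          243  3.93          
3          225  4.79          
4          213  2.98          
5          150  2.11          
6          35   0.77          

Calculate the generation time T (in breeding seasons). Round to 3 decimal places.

lx = nx/n0 = nx/250: 1, 0.98, 0.972, 0.9, 0.852, 0.6, 0.14
lx·mx: 0, 6.0858, 3.81996, 4.311, 2.53896, 1.266, 0.1078 → R0 = 18.12952
x·lx·mx: 0, 6.0858, 7.63992, 12.933, 10.15584, 6.33, 0.6468 → Σ = 43.79136
T = 43.79136 / 18.12952 = 2.415473… → 2.415

2.415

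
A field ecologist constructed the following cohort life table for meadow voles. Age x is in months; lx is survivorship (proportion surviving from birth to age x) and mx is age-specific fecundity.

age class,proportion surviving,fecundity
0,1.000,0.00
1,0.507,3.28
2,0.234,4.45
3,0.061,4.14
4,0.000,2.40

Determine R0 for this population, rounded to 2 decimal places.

2.96

lx·mx by age: 0, 1.66296, 1.0413, 0.25254, 0
R0 = Σ lx·mx = 2.9568 → 2.96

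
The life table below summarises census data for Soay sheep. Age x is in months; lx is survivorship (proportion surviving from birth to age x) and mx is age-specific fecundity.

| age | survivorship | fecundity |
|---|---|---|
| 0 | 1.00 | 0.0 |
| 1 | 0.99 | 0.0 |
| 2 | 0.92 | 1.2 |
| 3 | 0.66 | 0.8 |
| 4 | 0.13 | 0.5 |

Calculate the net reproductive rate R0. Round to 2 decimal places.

lx·mx by age: 0, 0, 1.104, 0.528, 0.065
R0 = Σ lx·mx = 1.697 → 1.70

1.70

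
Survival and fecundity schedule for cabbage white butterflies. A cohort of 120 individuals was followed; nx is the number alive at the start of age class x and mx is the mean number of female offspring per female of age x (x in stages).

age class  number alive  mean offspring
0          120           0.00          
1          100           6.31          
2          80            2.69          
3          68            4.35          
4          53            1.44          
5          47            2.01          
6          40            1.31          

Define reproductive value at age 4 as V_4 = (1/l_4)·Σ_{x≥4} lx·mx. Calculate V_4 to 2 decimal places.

4.21

lx = nx/n0 = nx/120: 1, 0.83333…, 0.66667…, 0.56667…, 0.44167…, 0.39167…, 0.33333…
lx·mx for x ≥ 4: 0.636…, 0.78725…, 0.436667… → sum = 1.859917…
V_4 = 1.859917… / l_4 = 1.859917… / 0.441667… = 4.211132… → 4.21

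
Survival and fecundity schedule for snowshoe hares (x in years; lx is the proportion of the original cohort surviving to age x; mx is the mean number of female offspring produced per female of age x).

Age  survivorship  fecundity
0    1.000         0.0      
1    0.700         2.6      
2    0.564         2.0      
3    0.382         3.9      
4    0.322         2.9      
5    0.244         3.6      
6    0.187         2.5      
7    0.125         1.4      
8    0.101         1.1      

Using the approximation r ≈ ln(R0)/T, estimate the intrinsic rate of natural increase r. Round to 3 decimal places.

0.631

R0 = Σ lx·mx = 0 + 1.82 + 1.128 + 1.4898 + 0.9338 + 0.8784 + 0.4675 + 0.175 + 0.1111 = 7.0036
Σ x·lx·mx = 21.5914; T = 21.5914/7.0036 = 3.0829…
r ≈ ln(R0)/T = ln(7.0036)/3.0829… = 0.63136… → 0.631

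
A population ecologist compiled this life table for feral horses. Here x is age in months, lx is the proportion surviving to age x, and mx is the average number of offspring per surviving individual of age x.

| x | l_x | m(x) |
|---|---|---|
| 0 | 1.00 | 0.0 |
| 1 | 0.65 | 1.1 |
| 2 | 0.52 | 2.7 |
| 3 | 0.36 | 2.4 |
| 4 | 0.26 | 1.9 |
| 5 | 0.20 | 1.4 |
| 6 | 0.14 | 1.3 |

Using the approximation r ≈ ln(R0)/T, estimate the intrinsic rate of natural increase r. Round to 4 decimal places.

0.5103

R0 = Σ lx·mx = 0 + 0.715 + 1.404 + 0.864 + 0.494 + 0.28 + 0.182 = 3.939
Σ x·lx·mx = 10.583; T = 10.583/3.939 = 2.68672…
r ≈ ln(R0)/T = ln(3.939)/2.68672… = 0.51026… → 0.5103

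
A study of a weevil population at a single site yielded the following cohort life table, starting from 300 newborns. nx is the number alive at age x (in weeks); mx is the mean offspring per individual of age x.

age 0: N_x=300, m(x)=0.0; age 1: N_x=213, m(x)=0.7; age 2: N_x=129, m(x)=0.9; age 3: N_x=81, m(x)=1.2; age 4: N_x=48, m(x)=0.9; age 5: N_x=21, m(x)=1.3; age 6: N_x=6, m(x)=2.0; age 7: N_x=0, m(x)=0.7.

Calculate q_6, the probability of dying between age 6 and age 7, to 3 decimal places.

lx = nx/n0 = nx/300: 1, 0.71, 0.43, 0.27, 0.16, 0.07, 0.02, 0
q_6 = (l_6 − l_7) / l_6 = (0.02 − 0) / 0.02
     = 0.02 / 0.02 = 1 → 1.000

1.000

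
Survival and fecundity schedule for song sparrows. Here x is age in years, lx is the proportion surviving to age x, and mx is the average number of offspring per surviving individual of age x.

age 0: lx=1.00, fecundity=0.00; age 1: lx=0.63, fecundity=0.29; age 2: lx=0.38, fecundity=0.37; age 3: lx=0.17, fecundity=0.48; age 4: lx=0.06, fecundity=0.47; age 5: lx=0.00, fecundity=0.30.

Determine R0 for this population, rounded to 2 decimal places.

0.43

lx·mx by age: 0, 0.1827, 0.1406, 0.0816, 0.0282, 0
R0 = Σ lx·mx = 0.4331 → 0.43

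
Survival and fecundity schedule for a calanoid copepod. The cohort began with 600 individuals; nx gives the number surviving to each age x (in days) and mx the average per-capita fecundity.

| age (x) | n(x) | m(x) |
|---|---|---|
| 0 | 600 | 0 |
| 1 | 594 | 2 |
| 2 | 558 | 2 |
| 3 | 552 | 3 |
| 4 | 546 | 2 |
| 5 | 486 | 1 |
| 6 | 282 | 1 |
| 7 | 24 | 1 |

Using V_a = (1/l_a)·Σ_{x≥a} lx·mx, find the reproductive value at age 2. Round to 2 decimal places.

lx = nx/n0 = nx/600: 1, 0.99, 0.93, 0.92, 0.91, 0.81, 0.47, 0.04
lx·mx for x ≥ 2: 1.86, 2.76, 1.82, 0.81, 0.47, 0.04 → sum = 7.76
V_2 = 7.76 / l_2 = 7.76 / 0.93 = 8.344086… → 8.34

8.34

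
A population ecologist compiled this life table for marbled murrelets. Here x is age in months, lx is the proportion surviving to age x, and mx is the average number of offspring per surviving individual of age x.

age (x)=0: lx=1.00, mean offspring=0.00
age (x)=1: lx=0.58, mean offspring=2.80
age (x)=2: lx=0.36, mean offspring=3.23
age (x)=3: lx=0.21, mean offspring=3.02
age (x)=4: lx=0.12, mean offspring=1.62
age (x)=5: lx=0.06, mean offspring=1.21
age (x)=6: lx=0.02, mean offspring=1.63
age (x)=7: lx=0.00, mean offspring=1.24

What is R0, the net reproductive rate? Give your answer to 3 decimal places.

lx·mx by age: 0, 1.624, 1.1628, 0.6342, 0.1944, 0.0726, 0.0326, 0
R0 = Σ lx·mx = 3.7206 → 3.721

3.721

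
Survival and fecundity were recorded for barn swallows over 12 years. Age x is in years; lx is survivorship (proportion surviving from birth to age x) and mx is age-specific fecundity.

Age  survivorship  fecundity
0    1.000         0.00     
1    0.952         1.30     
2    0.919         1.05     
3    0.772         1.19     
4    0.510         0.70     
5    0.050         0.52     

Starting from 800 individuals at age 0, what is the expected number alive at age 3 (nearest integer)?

618

Expected survivors = N0 · l_3 = 800 × 0.772 = 617.6 → 618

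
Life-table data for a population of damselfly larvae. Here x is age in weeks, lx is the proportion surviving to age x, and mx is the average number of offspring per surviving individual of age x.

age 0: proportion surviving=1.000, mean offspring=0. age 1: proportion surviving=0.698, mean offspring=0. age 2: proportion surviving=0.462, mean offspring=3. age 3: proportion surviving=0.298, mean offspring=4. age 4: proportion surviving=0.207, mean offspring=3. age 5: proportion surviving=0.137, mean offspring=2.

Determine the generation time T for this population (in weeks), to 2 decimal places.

2.94

lx·mx: 0, 0, 1.386, 1.192, 0.621, 0.274 → R0 = 3.473
x·lx·mx: 0, 0, 2.772, 3.576, 2.484, 1.37 → Σ = 10.202
T = 10.202 / 3.473 = 2.937518… → 2.94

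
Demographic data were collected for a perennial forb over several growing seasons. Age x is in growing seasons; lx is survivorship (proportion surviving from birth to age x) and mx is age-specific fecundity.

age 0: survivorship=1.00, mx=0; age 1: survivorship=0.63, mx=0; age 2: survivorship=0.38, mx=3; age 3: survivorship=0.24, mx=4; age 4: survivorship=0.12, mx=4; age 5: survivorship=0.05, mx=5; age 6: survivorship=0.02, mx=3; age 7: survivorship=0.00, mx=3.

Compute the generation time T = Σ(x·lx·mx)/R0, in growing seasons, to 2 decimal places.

3.01

lx·mx: 0, 0, 1.14, 0.96, 0.48, 0.25, 0.06, 0 → R0 = 2.89
x·lx·mx: 0, 0, 2.28, 2.88, 1.92, 1.25, 0.36, 0 → Σ = 8.69
T = 8.69 / 2.89 = 3.00692… → 3.01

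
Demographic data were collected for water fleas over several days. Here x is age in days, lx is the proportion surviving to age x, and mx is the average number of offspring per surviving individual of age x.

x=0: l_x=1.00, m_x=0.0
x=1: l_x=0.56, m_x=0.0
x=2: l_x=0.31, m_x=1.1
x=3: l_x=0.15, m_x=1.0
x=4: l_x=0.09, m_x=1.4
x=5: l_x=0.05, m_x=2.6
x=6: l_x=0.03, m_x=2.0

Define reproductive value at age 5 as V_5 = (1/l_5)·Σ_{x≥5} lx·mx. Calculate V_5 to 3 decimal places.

lx·mx for x ≥ 5: 0.13, 0.06 → sum = 0.19
V_5 = 0.19 / l_5 = 0.19 / 0.05 = 3.8 → 3.800

3.800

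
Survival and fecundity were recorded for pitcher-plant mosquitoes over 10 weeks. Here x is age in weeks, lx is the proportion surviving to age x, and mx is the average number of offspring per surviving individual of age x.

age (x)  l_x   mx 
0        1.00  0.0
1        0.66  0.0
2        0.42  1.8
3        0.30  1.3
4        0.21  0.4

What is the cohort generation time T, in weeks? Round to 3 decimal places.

2.454

lx·mx: 0, 0, 0.756, 0.39, 0.084 → R0 = 1.23
x·lx·mx: 0, 0, 1.512, 1.17, 0.336 → Σ = 3.018
T = 3.018 / 1.23 = 2.453659… → 2.454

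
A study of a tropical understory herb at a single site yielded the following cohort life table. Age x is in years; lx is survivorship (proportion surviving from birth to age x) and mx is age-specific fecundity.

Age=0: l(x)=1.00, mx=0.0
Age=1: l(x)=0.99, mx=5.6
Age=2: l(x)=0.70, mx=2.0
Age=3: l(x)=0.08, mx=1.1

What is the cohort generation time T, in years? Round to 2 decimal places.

lx·mx: 0, 5.544, 1.4, 0.088 → R0 = 7.032
x·lx·mx: 0, 5.544, 2.8, 0.264 → Σ = 8.608
T = 8.608 / 7.032 = 1.224118… → 1.22

1.22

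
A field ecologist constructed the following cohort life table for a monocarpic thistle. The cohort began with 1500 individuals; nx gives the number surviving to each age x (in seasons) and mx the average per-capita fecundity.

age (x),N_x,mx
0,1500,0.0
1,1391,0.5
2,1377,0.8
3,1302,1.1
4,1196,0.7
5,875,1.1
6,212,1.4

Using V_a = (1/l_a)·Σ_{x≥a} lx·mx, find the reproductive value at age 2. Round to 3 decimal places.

3.363

lx = nx/n0 = nx/1500: 1, 0.92733…, 0.918, 0.868, 0.79733…, 0.58333…, 0.14133…
lx·mx for x ≥ 2: 0.7344, 0.9548, 0.558133…, 0.641667…, 0.197867… → sum = 3.086867…
V_2 = 3.086867… / l_2 = 3.086867… / 0.918 = 3.3626… → 3.363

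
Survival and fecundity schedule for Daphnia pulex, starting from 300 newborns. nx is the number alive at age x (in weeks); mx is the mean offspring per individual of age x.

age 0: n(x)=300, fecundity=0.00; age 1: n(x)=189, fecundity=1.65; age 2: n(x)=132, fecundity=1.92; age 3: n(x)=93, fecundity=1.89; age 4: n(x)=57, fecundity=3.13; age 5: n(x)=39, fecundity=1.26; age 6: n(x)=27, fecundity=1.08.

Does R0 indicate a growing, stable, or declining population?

lx = nx/n0 = nx/300: 1, 0.63, 0.44, 0.31, 0.19, 0.13, 0.09
R0 = Σ lx·mx = 0 + 1.0395 + 0.8448 + 0.5859 + 0.5947 + 0.1638 + 0.0972 = 3.3259
R0 > 1, so the population is growing.

growing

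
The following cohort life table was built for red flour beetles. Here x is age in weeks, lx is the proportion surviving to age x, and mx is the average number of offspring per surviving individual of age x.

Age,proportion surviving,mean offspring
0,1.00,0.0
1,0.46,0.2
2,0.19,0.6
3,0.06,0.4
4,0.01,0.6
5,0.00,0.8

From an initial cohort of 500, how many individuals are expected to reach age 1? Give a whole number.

230

Expected survivors = N0 · l_1 = 500 × 0.46 = 230 → 230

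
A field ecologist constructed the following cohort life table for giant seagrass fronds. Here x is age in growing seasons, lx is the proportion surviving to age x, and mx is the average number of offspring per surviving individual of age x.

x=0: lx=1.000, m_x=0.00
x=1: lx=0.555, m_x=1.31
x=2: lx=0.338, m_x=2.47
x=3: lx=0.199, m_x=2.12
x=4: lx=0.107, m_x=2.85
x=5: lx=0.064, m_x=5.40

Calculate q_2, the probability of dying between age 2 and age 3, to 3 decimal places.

0.411

q_2 = (l_2 − l_3) / l_2 = (0.338 − 0.199) / 0.338
     = 0.139 / 0.338 = 0.411243… → 0.411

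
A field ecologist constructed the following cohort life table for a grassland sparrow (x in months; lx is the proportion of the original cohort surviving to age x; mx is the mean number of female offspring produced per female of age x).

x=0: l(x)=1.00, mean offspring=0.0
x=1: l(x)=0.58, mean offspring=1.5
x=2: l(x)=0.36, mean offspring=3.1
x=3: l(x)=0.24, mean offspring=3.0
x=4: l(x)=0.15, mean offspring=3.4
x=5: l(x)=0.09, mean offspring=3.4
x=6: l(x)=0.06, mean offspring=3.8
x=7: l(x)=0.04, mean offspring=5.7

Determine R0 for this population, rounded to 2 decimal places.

lx·mx by age: 0, 0.87, 1.116, 0.72, 0.51, 0.306, 0.228, 0.228
R0 = Σ lx·mx = 3.978 → 3.98

3.98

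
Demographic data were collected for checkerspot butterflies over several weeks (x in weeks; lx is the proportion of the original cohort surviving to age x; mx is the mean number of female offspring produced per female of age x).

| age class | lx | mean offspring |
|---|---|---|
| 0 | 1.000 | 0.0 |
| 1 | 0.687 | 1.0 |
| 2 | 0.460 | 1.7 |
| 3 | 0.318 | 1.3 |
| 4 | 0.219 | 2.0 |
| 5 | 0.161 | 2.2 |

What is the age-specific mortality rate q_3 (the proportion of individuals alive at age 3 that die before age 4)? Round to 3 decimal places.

0.311

q_3 = (l_3 − l_4) / l_3 = (0.318 − 0.219) / 0.318
     = 0.099 / 0.318 = 0.311321… → 0.311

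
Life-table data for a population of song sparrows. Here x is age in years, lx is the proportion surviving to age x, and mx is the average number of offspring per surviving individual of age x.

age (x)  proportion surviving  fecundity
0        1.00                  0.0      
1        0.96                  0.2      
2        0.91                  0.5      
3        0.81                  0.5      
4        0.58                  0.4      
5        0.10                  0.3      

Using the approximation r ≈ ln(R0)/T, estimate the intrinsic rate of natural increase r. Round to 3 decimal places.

R0 = Σ lx·mx = 0 + 0.192 + 0.455 + 0.405 + 0.232 + 0.03 = 1.314
Σ x·lx·mx = 3.395; T = 3.395/1.314 = 2.58371…
r ≈ ln(R0)/T = ln(1.314)/2.58371… = 0.10569… → 0.106

0.106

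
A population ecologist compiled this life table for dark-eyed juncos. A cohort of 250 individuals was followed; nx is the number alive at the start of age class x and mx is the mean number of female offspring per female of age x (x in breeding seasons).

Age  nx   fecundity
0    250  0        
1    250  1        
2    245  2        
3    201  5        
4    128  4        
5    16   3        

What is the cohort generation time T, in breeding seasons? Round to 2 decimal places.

lx = nx/n0 = nx/250: 1, 1, 0.98, 0.804, 0.512, 0.064
lx·mx: 0, 1, 1.96, 4.02, 2.048, 0.192 → R0 = 9.22
x·lx·mx: 0, 1, 3.92, 12.06, 8.192, 0.96 → Σ = 26.132
T = 26.132 / 9.22 = 2.834273… → 2.83

2.83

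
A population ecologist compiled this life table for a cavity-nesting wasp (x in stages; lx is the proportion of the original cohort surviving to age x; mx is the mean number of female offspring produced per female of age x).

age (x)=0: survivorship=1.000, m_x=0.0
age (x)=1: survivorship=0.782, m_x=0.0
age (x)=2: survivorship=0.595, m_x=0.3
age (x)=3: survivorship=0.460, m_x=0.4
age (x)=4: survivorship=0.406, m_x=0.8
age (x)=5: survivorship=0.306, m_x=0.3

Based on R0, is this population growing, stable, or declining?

R0 = Σ lx·mx = 0 + 0 + 0.1785 + 0.184 + 0.3248 + 0.0918 = 0.7791
R0 < 1, so the population is declining.

declining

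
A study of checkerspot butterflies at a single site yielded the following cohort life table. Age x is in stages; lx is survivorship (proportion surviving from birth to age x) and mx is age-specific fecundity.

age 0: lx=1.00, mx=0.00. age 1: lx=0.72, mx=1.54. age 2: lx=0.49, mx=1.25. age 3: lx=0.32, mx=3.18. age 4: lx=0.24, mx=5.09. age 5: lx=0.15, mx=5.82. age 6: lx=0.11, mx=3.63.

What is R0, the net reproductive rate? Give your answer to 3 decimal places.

5.233

lx·mx by age: 0, 1.1088, 0.6125, 1.0176, 1.2216, 0.873, 0.3993
R0 = Σ lx·mx = 5.2328 → 5.233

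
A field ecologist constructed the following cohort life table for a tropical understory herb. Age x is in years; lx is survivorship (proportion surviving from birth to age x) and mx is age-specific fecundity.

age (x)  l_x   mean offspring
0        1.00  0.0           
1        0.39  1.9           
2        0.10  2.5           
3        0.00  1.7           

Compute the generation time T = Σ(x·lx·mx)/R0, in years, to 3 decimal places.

lx·mx: 0, 0.741, 0.25, 0 → R0 = 0.991
x·lx·mx: 0, 0.741, 0.5, 0 → Σ = 1.241
T = 1.241 / 0.991 = 1.25227… → 1.252

1.252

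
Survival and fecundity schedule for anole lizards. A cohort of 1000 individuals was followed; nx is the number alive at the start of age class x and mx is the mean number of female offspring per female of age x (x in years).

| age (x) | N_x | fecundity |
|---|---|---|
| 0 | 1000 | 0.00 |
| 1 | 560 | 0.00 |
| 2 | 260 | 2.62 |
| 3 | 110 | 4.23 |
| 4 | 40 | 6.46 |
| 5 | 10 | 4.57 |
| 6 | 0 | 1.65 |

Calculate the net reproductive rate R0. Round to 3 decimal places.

lx = nx/n0 = nx/1000: 1, 0.56, 0.26, 0.11, 0.04, 0.01, 0
lx·mx by age: 0, 0, 0.6812, 0.4653, 0.2584, 0.0457, 0
R0 = Σ lx·mx = 1.4506 → 1.451

1.451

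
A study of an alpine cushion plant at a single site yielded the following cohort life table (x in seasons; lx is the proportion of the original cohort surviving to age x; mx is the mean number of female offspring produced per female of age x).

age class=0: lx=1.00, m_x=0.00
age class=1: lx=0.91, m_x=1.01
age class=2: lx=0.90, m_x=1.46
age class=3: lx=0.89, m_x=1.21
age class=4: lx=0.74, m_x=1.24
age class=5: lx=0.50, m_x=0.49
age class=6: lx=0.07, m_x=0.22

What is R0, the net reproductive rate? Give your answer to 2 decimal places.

lx·mx by age: 0, 0.9191, 1.314, 1.0769, 0.9176, 0.245, 0.0154
R0 = Σ lx·mx = 4.488 → 4.49

4.49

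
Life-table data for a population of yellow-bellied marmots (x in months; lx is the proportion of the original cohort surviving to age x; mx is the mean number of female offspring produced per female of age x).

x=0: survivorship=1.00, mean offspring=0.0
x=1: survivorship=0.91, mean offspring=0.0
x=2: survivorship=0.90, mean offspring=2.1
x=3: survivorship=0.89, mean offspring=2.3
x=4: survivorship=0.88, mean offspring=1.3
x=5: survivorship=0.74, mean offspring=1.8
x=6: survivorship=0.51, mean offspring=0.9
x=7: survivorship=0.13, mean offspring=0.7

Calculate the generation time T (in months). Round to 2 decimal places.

lx·mx: 0, 0, 1.89, 2.047, 1.144, 1.332, 0.459, 0.091 → R0 = 6.963
x·lx·mx: 0, 0, 3.78, 6.141, 4.576, 6.66, 2.754, 0.637 → Σ = 24.548
T = 24.548 / 6.963 = 3.525492… → 3.53

3.53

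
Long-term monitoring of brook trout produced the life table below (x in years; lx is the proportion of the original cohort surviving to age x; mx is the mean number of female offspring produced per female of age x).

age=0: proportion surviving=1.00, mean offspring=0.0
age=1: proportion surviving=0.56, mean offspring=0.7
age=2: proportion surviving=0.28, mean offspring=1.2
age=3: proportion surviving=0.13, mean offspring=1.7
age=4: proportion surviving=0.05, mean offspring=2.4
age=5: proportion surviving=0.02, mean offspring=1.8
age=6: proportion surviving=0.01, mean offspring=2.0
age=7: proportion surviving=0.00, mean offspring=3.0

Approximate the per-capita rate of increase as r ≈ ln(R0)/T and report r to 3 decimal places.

R0 = Σ lx·mx = 0 + 0.392 + 0.336 + 0.221 + 0.12 + 0.036 + 0.02 + 0 = 1.125
Σ x·lx·mx = 2.507; T = 2.507/1.125 = 2.22844…
r ≈ ln(R0)/T = ln(1.125)/2.22844… = 0.05285… → 0.053

0.053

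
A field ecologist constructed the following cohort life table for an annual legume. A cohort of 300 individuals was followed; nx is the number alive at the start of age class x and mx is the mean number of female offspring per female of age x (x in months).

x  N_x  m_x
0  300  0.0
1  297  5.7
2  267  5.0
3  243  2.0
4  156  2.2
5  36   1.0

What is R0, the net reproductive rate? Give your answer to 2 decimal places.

lx = nx/n0 = nx/300: 1, 0.99, 0.89, 0.81, 0.52, 0.12
lx·mx by age: 0, 5.643, 4.45, 1.62, 1.144, 0.12
R0 = Σ lx·mx = 12.977 → 12.98

12.98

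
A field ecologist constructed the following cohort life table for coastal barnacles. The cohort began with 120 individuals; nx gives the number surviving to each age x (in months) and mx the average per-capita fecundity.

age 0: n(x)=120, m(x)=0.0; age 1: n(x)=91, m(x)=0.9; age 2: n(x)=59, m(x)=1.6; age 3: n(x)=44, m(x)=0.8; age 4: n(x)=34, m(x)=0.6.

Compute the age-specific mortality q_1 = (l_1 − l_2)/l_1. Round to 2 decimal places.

0.35

lx = nx/n0 = nx/120: 1, 0.75833…, 0.49167…, 0.36667…, 0.28333…
q_1 = (l_1 − l_2) / l_1 = (0.758333… − 0.491667…) / 0.758333…
     = 0.266667… / 0.758333… = 0.351648… → 0.35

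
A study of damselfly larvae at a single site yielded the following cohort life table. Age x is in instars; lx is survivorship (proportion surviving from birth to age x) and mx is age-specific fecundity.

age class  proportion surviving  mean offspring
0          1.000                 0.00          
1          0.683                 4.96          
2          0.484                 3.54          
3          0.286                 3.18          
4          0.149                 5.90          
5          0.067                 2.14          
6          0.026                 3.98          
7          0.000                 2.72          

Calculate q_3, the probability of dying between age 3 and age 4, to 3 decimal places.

q_3 = (l_3 − l_4) / l_3 = (0.286 − 0.149) / 0.286
     = 0.137 / 0.286 = 0.479021… → 0.479

0.479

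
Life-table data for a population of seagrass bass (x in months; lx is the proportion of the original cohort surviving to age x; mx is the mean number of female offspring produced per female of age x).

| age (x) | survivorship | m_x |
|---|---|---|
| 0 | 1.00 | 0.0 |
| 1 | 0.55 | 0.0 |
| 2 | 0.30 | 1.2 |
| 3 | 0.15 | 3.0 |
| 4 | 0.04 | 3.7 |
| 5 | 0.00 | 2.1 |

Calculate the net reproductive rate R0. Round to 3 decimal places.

lx·mx by age: 0, 0, 0.36, 0.45, 0.148, 0
R0 = Σ lx·mx = 0.958 → 0.958

0.958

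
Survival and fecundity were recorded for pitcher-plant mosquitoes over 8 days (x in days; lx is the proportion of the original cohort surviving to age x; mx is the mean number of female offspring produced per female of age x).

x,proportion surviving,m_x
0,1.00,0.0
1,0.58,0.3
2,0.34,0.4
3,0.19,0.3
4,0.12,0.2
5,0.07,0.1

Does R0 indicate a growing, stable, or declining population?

R0 = Σ lx·mx = 0 + 0.174 + 0.136 + 0.057 + 0.024 + 0.007 = 0.398
R0 < 1, so the population is declining.

declining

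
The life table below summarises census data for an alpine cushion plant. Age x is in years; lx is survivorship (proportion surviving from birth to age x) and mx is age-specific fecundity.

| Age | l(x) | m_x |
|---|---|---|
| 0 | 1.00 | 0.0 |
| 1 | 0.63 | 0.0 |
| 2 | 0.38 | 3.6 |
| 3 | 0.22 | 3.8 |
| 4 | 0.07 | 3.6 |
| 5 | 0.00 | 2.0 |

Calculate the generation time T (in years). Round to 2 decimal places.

lx·mx: 0, 0, 1.368, 0.836, 0.252, 0 → R0 = 2.456
x·lx·mx: 0, 0, 2.736, 2.508, 1.008, 0 → Σ = 6.252
T = 6.252 / 2.456 = 2.545603… → 2.55

2.55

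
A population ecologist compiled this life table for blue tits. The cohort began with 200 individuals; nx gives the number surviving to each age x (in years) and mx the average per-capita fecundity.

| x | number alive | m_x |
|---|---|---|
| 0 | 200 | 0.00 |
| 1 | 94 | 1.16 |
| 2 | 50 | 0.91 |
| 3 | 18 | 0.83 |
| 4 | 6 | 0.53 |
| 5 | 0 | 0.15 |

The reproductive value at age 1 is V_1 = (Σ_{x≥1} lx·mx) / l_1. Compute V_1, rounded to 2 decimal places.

1.84

lx = nx/n0 = nx/200: 1, 0.47, 0.25, 0.09, 0.03, 0
lx·mx for x ≥ 1: 0.5452, 0.2275, 0.0747, 0.0159, 0 → sum = 0.8633
V_1 = 0.8633 / l_1 = 0.8633 / 0.47 = 1.836809… → 1.84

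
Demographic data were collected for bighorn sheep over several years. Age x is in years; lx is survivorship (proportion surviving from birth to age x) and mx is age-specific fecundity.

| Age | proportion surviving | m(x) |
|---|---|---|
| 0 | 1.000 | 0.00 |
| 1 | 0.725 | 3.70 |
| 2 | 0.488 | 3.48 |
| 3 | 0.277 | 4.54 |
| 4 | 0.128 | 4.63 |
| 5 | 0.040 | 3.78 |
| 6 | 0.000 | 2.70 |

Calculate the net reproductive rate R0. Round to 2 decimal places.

6.38

lx·mx by age: 0, 2.6825, 1.69824, 1.25758, 0.59264, 0.1512, 0
R0 = Σ lx·mx = 6.38216 → 6.38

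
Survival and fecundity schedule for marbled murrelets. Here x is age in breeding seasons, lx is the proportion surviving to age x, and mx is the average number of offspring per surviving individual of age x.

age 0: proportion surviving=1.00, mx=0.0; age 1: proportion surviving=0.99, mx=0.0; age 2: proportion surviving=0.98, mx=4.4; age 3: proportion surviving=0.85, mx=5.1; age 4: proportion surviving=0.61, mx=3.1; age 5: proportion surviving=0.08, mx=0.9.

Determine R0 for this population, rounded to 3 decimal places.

10.610

lx·mx by age: 0, 0, 4.312, 4.335, 1.891, 0.072
R0 = Σ lx·mx = 10.61 → 10.610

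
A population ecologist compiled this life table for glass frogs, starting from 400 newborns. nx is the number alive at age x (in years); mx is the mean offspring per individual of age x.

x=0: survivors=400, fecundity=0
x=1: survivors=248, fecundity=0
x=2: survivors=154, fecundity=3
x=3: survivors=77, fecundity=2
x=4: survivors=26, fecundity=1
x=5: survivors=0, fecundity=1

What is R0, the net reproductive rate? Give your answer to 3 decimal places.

lx = nx/n0 = nx/400: 1, 0.62, 0.385, 0.1925, 0.065, 0
lx·mx by age: 0, 0, 1.155, 0.385, 0.065, 0
R0 = Σ lx·mx = 1.605 → 1.605

1.605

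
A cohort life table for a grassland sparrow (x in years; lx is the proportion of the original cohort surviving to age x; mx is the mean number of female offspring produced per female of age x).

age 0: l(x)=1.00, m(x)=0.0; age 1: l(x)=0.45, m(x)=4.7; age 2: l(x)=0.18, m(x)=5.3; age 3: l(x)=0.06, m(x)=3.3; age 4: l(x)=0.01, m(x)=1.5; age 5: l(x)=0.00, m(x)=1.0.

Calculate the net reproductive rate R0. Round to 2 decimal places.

3.28

lx·mx by age: 0, 2.115, 0.954, 0.198, 0.015, 0
R0 = Σ lx·mx = 3.282 → 3.28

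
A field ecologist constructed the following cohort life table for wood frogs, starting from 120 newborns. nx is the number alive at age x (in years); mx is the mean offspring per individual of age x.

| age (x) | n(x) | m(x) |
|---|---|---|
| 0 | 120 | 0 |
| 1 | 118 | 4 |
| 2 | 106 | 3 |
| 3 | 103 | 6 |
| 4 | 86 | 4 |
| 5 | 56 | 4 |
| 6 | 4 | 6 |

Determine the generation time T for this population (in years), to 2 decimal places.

2.80

lx = nx/n0 = nx/120: 1, 0.98333…, 0.88333…, 0.85833…, 0.71667…, 0.46667…, 0.03333…
lx·mx: 0, 3.933333…, 2.65…, 5.15…, 2.866667…, 1.866667…, 0.2… → R0 = 16.666667…
x·lx·mx: 0, 3.933333…, 5.3…, 15.45…, 11.466667…, 9.333333…, 1.2… → Σ = 46.683333…
T = 46.683333… / 16.666667… = 2.801… → 2.80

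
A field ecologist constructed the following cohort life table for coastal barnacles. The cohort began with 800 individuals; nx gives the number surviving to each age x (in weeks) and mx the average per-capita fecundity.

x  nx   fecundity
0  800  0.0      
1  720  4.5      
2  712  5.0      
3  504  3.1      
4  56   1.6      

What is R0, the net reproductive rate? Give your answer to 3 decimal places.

10.565

lx = nx/n0 = nx/800: 1, 0.9, 0.89, 0.63, 0.07
lx·mx by age: 0, 4.05, 4.45, 1.953, 0.112
R0 = Σ lx·mx = 10.565 → 10.565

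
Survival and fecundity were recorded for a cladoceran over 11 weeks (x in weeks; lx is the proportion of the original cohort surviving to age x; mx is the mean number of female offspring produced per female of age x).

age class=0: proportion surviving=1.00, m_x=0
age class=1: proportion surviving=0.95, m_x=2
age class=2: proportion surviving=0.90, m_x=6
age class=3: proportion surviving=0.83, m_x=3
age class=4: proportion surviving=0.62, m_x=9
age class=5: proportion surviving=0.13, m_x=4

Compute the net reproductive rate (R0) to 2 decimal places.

lx·mx by age: 0, 1.9, 5.4, 2.49, 5.58, 0.52
R0 = Σ lx·mx = 15.89 → 15.89

15.89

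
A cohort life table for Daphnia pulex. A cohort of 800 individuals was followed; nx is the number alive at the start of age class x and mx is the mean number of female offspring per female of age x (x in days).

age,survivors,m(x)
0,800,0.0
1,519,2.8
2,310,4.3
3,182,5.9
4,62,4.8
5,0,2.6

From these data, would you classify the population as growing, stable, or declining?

growing

lx = nx/n0 = nx/800: 1, 0.64875, 0.3875, 0.2275, 0.0775, 0
R0 = Σ lx·mx = 0 + 1.8165 + 1.66625 + 1.34225 + 0.372 + 0 = 5.197
R0 > 1, so the population is growing.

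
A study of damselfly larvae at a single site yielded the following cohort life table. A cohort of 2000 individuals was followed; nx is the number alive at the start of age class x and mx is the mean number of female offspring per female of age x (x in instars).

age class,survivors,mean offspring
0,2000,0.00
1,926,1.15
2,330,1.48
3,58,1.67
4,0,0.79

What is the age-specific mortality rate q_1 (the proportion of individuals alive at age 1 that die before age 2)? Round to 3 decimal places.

lx = nx/n0 = nx/2000: 1, 0.463, 0.165, 0.029, 0
q_1 = (l_1 − l_2) / l_1 = (0.463 − 0.165) / 0.463
     = 0.298 / 0.463 = 0.643629… → 0.644

0.644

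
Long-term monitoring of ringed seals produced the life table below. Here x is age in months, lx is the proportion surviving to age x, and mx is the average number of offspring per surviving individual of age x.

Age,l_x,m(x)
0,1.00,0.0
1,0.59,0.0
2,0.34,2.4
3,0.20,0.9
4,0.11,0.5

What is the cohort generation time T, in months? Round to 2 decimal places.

2.28

lx·mx: 0, 0, 0.816, 0.18, 0.055 → R0 = 1.051
x·lx·mx: 0, 0, 1.632, 0.54, 0.22 → Σ = 2.392
T = 2.392 / 1.051 = 2.275928… → 2.28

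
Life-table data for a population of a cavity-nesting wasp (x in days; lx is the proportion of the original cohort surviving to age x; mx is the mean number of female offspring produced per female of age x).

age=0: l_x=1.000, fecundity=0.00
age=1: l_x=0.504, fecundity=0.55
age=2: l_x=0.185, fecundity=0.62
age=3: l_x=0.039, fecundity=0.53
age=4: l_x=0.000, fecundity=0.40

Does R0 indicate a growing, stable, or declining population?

R0 = Σ lx·mx = 0 + 0.2772 + 0.1147 + 0.02067 + 0 = 0.41257
R0 < 1, so the population is declining.

declining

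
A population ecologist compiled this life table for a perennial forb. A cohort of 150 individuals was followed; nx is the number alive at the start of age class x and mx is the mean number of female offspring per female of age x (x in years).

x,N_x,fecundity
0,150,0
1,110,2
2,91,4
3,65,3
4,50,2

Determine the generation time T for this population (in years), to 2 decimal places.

2.20

lx = nx/n0 = nx/150: 1, 0.73333…, 0.60667…, 0.43333…, 0.33333…
lx·mx: 0, 1.466667…, 2.426667…, 1.3…, 0.666667… → R0 = 5.86…
x·lx·mx: 0, 1.466667…, 4.853333…, 3.9…, 2.666667… → Σ = 12.886667…
T = 12.886667… / 5.86… = 2.19909… → 2.20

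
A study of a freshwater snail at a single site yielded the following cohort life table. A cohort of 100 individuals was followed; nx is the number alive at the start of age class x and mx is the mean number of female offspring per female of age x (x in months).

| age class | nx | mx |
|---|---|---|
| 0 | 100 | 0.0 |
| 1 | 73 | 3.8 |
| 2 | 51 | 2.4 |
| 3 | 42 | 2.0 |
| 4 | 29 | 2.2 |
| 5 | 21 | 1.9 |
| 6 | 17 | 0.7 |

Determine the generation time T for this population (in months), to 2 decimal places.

lx = nx/n0 = nx/100: 1, 0.73, 0.51, 0.42, 0.29, 0.21, 0.17
lx·mx: 0, 2.774, 1.224, 0.84, 0.638, 0.399, 0.119 → R0 = 5.994
x·lx·mx: 0, 2.774, 2.448, 2.52, 2.552, 1.995, 0.714 → Σ = 13.003
T = 13.003 / 5.994 = 2.169336… → 2.17

2.17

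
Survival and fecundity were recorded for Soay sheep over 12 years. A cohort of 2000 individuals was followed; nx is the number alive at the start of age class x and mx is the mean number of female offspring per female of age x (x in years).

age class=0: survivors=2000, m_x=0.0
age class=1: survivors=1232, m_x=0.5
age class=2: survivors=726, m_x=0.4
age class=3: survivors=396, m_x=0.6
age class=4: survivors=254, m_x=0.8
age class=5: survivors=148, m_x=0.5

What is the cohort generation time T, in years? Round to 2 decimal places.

2.18

lx = nx/n0 = nx/2000: 1, 0.616, 0.363, 0.198, 0.127, 0.074
lx·mx: 0, 0.308, 0.1452, 0.1188, 0.1016, 0.037 → R0 = 0.7106
x·lx·mx: 0, 0.308, 0.2904, 0.3564, 0.4064, 0.185 → Σ = 1.5462
T = 1.5462 / 0.7106 = 2.175908… → 2.18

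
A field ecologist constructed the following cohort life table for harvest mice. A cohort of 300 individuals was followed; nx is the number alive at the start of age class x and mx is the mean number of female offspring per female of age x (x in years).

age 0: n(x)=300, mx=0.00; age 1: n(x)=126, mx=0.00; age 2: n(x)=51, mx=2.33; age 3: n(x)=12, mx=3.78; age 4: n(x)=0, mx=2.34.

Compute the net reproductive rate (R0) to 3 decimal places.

lx = nx/n0 = nx/300: 1, 0.42, 0.17, 0.04, 0
lx·mx by age: 0, 0, 0.3961, 0.1512, 0
R0 = Σ lx·mx = 0.5473 → 0.547

0.547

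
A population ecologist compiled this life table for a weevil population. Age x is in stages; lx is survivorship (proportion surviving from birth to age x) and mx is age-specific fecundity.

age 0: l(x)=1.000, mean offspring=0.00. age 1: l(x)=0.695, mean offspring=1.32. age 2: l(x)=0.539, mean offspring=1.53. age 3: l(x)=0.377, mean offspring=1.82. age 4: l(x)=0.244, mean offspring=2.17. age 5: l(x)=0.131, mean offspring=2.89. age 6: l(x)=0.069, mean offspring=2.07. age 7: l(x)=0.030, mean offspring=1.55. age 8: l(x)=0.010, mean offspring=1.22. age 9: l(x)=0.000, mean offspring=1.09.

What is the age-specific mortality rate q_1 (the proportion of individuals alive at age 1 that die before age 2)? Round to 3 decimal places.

0.224

q_1 = (l_1 − l_2) / l_1 = (0.695 − 0.539) / 0.695
     = 0.156 / 0.695 = 0.22446… → 0.224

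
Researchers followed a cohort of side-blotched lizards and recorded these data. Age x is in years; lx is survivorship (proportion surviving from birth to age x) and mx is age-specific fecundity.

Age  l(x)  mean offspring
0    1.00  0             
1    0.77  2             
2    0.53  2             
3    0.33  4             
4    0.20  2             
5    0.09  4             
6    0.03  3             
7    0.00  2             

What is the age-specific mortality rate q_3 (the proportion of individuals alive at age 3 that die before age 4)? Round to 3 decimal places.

0.394

q_3 = (l_3 − l_4) / l_3 = (0.33 − 0.2) / 0.33
     = 0.13 / 0.33 = 0.393939… → 0.394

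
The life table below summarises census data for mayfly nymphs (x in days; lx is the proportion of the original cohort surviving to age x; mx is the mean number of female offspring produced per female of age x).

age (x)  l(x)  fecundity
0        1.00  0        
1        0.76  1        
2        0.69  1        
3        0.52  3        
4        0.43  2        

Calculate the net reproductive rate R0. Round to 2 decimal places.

lx·mx by age: 0, 0.76, 0.69, 1.56, 0.86
R0 = Σ lx·mx = 3.87 → 3.87

3.87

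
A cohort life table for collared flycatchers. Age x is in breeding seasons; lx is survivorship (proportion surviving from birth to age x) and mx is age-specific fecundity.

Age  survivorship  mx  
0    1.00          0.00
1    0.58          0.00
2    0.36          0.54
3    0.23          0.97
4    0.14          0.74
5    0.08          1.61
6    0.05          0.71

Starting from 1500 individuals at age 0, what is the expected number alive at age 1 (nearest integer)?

Expected survivors = N0 · l_1 = 1500 × 0.58 = 870 → 870

870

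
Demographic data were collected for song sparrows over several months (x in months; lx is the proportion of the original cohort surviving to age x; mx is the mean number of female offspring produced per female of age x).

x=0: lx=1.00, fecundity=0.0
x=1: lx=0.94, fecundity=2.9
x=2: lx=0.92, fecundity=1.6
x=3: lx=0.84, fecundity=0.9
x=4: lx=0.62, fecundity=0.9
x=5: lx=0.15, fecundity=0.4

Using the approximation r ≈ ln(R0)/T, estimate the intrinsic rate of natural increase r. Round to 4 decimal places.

R0 = Σ lx·mx = 0 + 2.726 + 1.472 + 0.756 + 0.558 + 0.06 = 5.572
Σ x·lx·mx = 10.47; T = 10.47/5.572 = 1.87904…
r ≈ ln(R0)/T = ln(5.572)/1.87904… = 0.914167… → 0.9142

0.9142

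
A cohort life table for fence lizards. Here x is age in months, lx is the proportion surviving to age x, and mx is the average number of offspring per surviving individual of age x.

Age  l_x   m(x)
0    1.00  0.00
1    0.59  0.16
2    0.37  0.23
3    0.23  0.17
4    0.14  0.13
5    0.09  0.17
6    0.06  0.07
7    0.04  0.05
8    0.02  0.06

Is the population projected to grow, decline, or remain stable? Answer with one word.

declining

R0 = Σ lx·mx = 0 + 0.0944 + 0.0851 + 0.0391 + 0.0182 + 0.0153 + 0.0042 + 0.002 + 0.0012 = 0.2595
R0 < 1, so the population is declining.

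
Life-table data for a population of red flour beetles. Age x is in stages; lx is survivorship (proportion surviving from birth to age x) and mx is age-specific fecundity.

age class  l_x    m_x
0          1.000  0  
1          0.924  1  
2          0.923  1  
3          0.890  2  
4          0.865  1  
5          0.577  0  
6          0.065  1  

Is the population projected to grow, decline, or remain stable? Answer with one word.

R0 = Σ lx·mx = 0 + 0.924 + 0.923 + 1.78 + 0.865 + 0 + 0.065 = 4.557
R0 > 1, so the population is growing.

growing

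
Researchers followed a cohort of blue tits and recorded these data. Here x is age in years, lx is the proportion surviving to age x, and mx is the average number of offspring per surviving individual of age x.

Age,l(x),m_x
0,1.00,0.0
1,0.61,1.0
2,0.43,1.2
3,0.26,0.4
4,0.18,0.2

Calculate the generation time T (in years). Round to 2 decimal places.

lx·mx: 0, 0.61, 0.516, 0.104, 0.036 → R0 = 1.266
x·lx·mx: 0, 0.61, 1.032, 0.312, 0.144 → Σ = 2.098
T = 2.098 / 1.266 = 1.657188… → 1.66

1.66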